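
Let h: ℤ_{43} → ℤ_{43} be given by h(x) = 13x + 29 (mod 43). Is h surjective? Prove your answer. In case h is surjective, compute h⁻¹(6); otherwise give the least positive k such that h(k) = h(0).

Recall that surjectivity means every element of the codomain has a preimage under h.
Since gcd(13, 43) = 1, 13 is invertible modulo 43. Euclid's algorithm: 43 = 3·13 + 4, 13 = 3·4 + 1; back-substituting gives 1 = 10·13 − 3·43, so 13⁻¹ ≡ 10 (mod 43).
Then y ↦ 10(y − 29) is a two-sided inverse to h, so every y ∈ ℤ_{43} has a preimage.
Therefore h is surjective.
Since h is surjective, we compute h⁻¹(6): solve 13x + 29 ≡ 6 (mod 43), i.e. 13x ≡ 20 (mod 43).
Multiplying by 13⁻¹ = 10 gives x ≡ 10·20 = 200 = 4·43 + 28 ≡ 28 (mod 43).
Check: h(28) = 13·28 + 29 = 393 = 9·43 + 6 ≡ 6 (mod 43).

28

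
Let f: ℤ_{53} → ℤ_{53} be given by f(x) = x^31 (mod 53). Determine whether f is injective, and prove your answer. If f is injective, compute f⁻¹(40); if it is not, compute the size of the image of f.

Since 53 is prime, the nonzero elements of ℤ_{53} form a cyclic group of order 52.
As gcd(31, 52) = 1, raising to the 31st power is a bijection on this group: if x_1^31 ≡ x_2^31 then (x_1x_2^{−1})^31 = 1, and the only element of order dividing gcd(31, 52) = 1 is 1, so x_1 = x_2.
With f(0) = 0 this makes f injective on all of ℤ_{53}, hence bijective (finite equal-size domain and codomain). In particular f is injective.
Since f is injective, we find the preimage of 40. The inverse of x ↦ x^31 on (ℤ_{53})^× is x ↦ x^47, because 31·47 = 1457 = 28·52 + 1 ≡ 1 (mod 52) and x^{52} = 1 for x ≠ 0 (Fermat). So f⁻¹(40) = 40^47 mod 53.
Repeated squaring mod 53: 40^1 ≡ 40, 40^2 ≡ 40² = 1600 ≡ 10, 40^4 ≡ 10² = 100 ≡ 47, 40^8 ≡ 47² = 2209 ≡ 36, 40^16 ≡ 36² = 1296 ≡ 24, 40^32 ≡ 24² = 576 ≡ 46. Since 47 = 32 + 8 + 4 + 2 + 1, 40^47 ≡ 46·36·47·10·40: 46·36 = 1656 ≡ 13, then 13·47 = 611 ≡ 28, then 28·10 = 280 ≡ 15, then 15·40 = 600 ≡ 17. So 40^47 ≡ 17 (mod 53).
Hence f⁻¹(40) = 17.

17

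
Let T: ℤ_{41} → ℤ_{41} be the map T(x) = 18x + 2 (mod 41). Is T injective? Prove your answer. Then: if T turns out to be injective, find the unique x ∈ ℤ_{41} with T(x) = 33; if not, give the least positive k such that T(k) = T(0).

If T(a) = T(b), then 18a ≡ 18b (mod 41). Because gcd(18, 41) = 1, we may cancel 18 to get a ≡ b (mod 41).
Hence T is injective.
We now compute 18⁻¹ mod 41 explicitly. Euclid's algorithm: 41 = 2·18 + 5, 18 = 3·5 + 3, 5 = 1·3 + 2, 3 = 1·2 + 1; back-substituting gives 1 = 16·18 − 7·41, so 18⁻¹ ≡ 16 (mod 41).
Since T is injective, we find T⁻¹(33): we need 18x ≡ 33 − 2 ≡ 31 (mod 41). Using 18⁻¹ = 16: x ≡ 16·31 = 496 = 12·41 + 4, so x = 4.
Check: T(4) = 18·4 + 2 = 74 = 1·41 + 33 ≡ 33 (mod 41).

4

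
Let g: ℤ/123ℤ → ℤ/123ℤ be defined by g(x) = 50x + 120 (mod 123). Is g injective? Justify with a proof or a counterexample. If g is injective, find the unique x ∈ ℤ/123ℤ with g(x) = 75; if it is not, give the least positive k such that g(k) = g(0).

Suppose g(x_1) = g(x_2) in ℤ/123ℤ. Then 50x_1 + 120 ≡ 50x_2 + 120 (mod 123), hence 50(x_1 − x_2) ≡ 0 (mod 123).
Since gcd(50, 123) = 1, 50 is invertible modulo 123, so x_1 − x_2 ≡ 0 (mod 123), i.e. x_1 = x_2.
So g is injective.
We now compute 50⁻¹ mod 123 explicitly. Euclid's algorithm: 123 = 2·50 + 23, 50 = 2·23 + 4, 23 = 5·4 + 3, 4 = 1·3 + 1; back-substituting gives 1 = 32·50 − 13·123, so 50⁻¹ ≡ 32 (mod 123).
Since g is injective, we find g⁻¹(75): we need 50x ≡ 75 − 120 ≡ 78 (mod 123). Using 50⁻¹ = 32: x ≡ 32·78 = 2496 = 20·123 + 36, so x = 36.
Check: g(36) = 50·36 + 120 = 1920 = 15·123 + 75 ≡ 75 (mod 123).

36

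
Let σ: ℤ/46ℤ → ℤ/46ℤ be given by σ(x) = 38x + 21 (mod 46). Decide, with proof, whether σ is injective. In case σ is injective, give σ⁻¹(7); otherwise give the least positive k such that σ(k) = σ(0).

23

We have gcd(38, 46) = 2 > 1. Taking x_1 = 0 and x_2 = 23: σ(0) = 21 and σ(23) = 38·23 + 21 = 895 ≡ 21 (mod 46).
So σ(0) = σ(23) while 0 ≠ 23, thus σ is not injective.
Since σ is not injective, we find the least positive k with σ(k) = σ(0): this means 38k ≡ 0 (mod 46), i.e. 46 ∣ 38k. Since gcd(38, 46) = 2, dividing through by 2 this holds exactly when 23 ∣ 19k, and as gcd(19, 23) = 1, exactly when 23 ∣ k.
The smallest positive such k is 23.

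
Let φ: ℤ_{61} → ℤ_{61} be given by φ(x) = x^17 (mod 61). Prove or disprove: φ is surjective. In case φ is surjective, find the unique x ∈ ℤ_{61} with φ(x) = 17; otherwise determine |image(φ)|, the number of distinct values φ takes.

Since 61 is prime, the nonzero elements of ℤ_{61} form a cyclic group of order 60.
As gcd(17, 60) = 1, raising to the 17th power is a bijection on this group: if x_1^17 ≡ x_2^17 then (x_1x_2^{−1})^17 = 1, and the only element of order dividing gcd(17, 60) = 1 is 1, so x_1 = x_2.
With φ(0) = 0 this makes φ injective on all of ℤ_{61}, hence bijective (finite equal-size domain and codomain). In particular φ is surjective.
Since φ is surjective, we find the preimage of 17. The inverse of x ↦ x^17 on (ℤ_{61})^× is x ↦ x^53, because 17·53 = 901 = 15·60 + 1 ≡ 1 (mod 60) and x^{60} = 1 for x ≠ 0 (Fermat). So φ⁻¹(17) = 17^53 mod 61.
Repeated squaring mod 61: 17^1 ≡ 17, 17^2 ≡ 17² = 289 ≡ 45, 17^4 ≡ 45² = 2025 ≡ 12, 17^8 ≡ 12² = 144 ≡ 22, 17^16 ≡ 22² = 484 ≡ 57, 17^32 ≡ 57² = 3249 ≡ 16. Since 53 = 32 + 16 + 4 + 1, 17^53 ≡ 16·57·12·17: 16·57 = 912 ≡ 58, then 58·12 = 696 ≡ 25, then 25·17 = 425 ≡ 59. So 17^53 ≡ 59 (mod 61).
Hence φ⁻¹(17) = 59.

59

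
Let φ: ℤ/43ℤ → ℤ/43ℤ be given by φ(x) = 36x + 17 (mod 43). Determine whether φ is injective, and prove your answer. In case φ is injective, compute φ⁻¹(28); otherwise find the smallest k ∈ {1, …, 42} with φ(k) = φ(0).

Recall: φ is injective when φ(a) = φ(b) forces a = b.
If φ(a) = φ(b), then 36a ≡ 36b (mod 43). Because gcd(36, 43) = 1, we may cancel 36 to get a ≡ b (mod 43).
Thus φ is injective.
We now compute 36⁻¹ mod 43 explicitly. Euclid's algorithm: 43 = 1·36 + 7, 36 = 5·7 + 1; back-substituting gives 1 = 6·36 − 5·43, so 36⁻¹ ≡ 6 (mod 43).
Since φ is injective, we compute φ⁻¹(28): solve 36x + 17 ≡ 28 (mod 43), i.e. 36x ≡ 11 (mod 43).
Multiplying by 36⁻¹ = 6 gives x ≡ 6·11 = 66 = 1·43 + 23 ≡ 23 (mod 43).
Check: φ(23) = 36·23 + 17 = 845 = 19·43 + 28 ≡ 28 (mod 43).

23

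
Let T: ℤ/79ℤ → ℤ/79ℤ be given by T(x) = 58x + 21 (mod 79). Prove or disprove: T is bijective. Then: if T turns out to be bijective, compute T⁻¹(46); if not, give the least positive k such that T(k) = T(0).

59

If T(s) = T(t), then 58s ≡ 58t (mod 79). Because gcd(58, 79) = 1, we may cancel 58 to get s ≡ t (mod 79).
We now compute 58⁻¹ mod 79 explicitly. Euclid's algorithm: 79 = 1·58 + 21, 58 = 2·21 + 16, 21 = 1·16 + 5, 16 = 3·5 + 1; back-substituting gives 1 = 15·58 − 11·79, so 58⁻¹ ≡ 15 (mod 79).
For any y ∈ ℤ/79ℤ, x = 15(y − 21) mod 79 satisfies T(x) = 58·15(y − 21) + 21 ≡ y (since 58·15 ≡ 1 mod 79). So every y has a preimage.
So T is bijective.
Since T is bijective, we find T⁻¹(46): we need 58x ≡ 46 − 21 ≡ 25 (mod 79). Using 58⁻¹ = 15: x ≡ 15·25 = 375 = 4·79 + 59, so x = 59.
Check: T(59) = 58·59 + 21 = 3443 = 43·79 + 46 ≡ 46 (mod 79).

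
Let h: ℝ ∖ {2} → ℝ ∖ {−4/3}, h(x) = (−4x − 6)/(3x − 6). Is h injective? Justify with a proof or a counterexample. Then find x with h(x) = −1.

Suppose h(x_1) = h(x_2). Cross-multiplying: (−4x_1 − 6)(3x_2 − 6) = (−4x_2 − 6)(3x_1 − 6).
Expanding both sides and cancelling the symmetric terms leaves 42·(x_1 − x_2) = 0. Since 42 ≠ 0, x_1 = x_2. So h is injective.
Solving h(x) = −1: cross-multiplying gives −4x − 6 = −1(3x − 6), which rearranges to −1x = 12, so x = −12.

-12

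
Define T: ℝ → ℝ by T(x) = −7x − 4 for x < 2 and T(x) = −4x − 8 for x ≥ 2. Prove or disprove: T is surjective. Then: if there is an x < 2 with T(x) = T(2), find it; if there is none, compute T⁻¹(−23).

Both pieces are strictly decreasing (slopes −7 and −4), so each is injective on its own interval.
The left piece maps (−∞, 2) onto (−18, ∞); the right piece maps [2, ∞) onto (−∞, −16].
The union (−18, ∞) ∪ (−∞, −16] covers ℝ, so T is surjective.
For the follow-up: the images overlap, so an x < 2 with T(x) = T(2) exists. T(2) = −16; solving −7x − 4 = −16 for x < 2 gives x = (−16 + 4)/(−7) = 12/7.

12/7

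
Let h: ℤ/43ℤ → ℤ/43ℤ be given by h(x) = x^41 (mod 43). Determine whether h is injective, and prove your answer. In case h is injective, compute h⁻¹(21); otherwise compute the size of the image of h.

41

Since 43 is prime, the nonzero elements of ℤ/43ℤ form a cyclic group of order 42.
As gcd(41, 42) = 1, raising to the 41st power is a bijection on this group: if a^41 ≡ b^41 then (ab^{−1})^41 = 1, and the only element of order dividing gcd(41, 42) = 1 is 1, so a = b.
With h(0) = 0 this makes h injective on all of ℤ/43ℤ, hence bijective (finite equal-size domain and codomain). In particular h is injective.
Since h is injective, we find the preimage of 21. The inverse of x ↦ x^41 on (ℤ/43ℤ)^× is x ↦ x^41, because 41·41 = 1681 = 40·42 + 1 ≡ 1 (mod 42) and x^{42} = 1 for x ≠ 0 (Fermat). So h⁻¹(21) = 21^41 mod 43.
Repeated squaring mod 43: 21^1 ≡ 21, 21^2 ≡ 21² = 441 ≡ 11, 21^4 ≡ 11² = 121 ≡ 35, 21^8 ≡ 35² = 1225 ≡ 21, 21^16 ≡ 21² = 441 ≡ 11, 21^32 ≡ 11² = 121 ≡ 35. Since 41 = 32 + 8 + 1, 21^41 ≡ 35·21·21: 35·21 = 735 ≡ 4, then 4·21 = 84 ≡ 41. So 21^41 ≡ 41 (mod 43).
Hence h⁻¹(21) = 41.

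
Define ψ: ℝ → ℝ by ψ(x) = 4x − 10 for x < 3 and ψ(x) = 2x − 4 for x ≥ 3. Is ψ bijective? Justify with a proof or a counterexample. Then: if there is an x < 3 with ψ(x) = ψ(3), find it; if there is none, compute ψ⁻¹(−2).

Both pieces are strictly increasing (slopes 4 and 2), so each is injective on its own interval.
The left piece maps (−∞, 3) onto (−∞, 2); the right piece maps [3, ∞) onto [2, ∞).
Since 2 = 2, the images partition ℝ: ψ is injective and surjective, hence bijective.
Because the two images are disjoint, no x < 3 has ψ(x) = ψ(3), so we compute ψ⁻¹(−2): −2 lies in (−∞, 2), so solve 4x − 10 = −2: x = (−2 + 10)/4 = 2.

2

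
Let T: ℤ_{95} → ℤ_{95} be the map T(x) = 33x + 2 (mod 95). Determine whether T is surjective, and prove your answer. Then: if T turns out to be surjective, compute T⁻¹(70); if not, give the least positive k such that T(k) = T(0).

51

Recall that T is surjective if every y in the codomain equals T(x) for some x in the domain.
Since gcd(33, 95) = 1, 33 is invertible modulo 95. Euclid's algorithm: 95 = 2·33 + 29, 33 = 1·29 + 4, 29 = 7·4 + 1; back-substituting gives 1 = 72·33 − 25·95, so 33⁻¹ ≡ 72 (mod 95).
For any y ∈ ℤ_{95}, x = 72(y − 2) mod 95 satisfies T(x) = 33·72(y − 2) + 2 ≡ y (since 33·72 ≡ 1 mod 95). So every y has a preimage.
Hence T is surjective.
Since T is surjective, we find T⁻¹(70): we need 33x ≡ 70 − 2 ≡ 68 (mod 95). Using 33⁻¹ = 72: x ≡ 72·68 = 4896 = 51·95 + 51, so x = 51.
Check: T(51) = 33·51 + 2 = 1685 = 17·95 + 70 ≡ 70 (mod 95).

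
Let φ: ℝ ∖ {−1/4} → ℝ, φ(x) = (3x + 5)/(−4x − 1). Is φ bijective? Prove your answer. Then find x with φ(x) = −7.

-2/25

If φ(x) = −3/4, cross-multiplying gives −4(3x + 5) = 3(−4x − 1), which simplifies to −20 = −3 — false.  So −3/4 has no preimage and φ is not surjective.
Hence φ is not bijective.
Solving φ(x) = −7: cross-multiplying gives 3x + 5 = −7(−4x − 1), which rearranges to −25x = 2, so x = −2/25.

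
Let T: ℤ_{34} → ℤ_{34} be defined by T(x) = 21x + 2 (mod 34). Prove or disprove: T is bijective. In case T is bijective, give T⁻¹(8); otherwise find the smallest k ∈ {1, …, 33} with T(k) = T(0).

10

Recall: injectivity means: for all u, v in the domain, T(u) = T(v) implies u = v.
If T(u) = T(v), then 21u ≡ 21v (mod 34). Because gcd(21, 34) = 1, we may cancel 21 to get u ≡ v (mod 34).
We now compute 21⁻¹ mod 34 explicitly. Euclid's algorithm: 34 = 1·21 + 13, 21 = 1·13 + 8, 13 = 1·8 + 5, 8 = 1·5 + 3, 5 = 1·3 + 2, 3 = 1·2 + 1; back-substituting gives 1 = 13·21 − 8·34, so 21⁻¹ ≡ 13 (mod 34).
For any y ∈ ℤ_{34}, x = 13(y − 2) mod 34 satisfies T(x) = 21·13(y − 2) + 2 ≡ y (since 21·13 ≡ 1 mod 34). So every y has a preimage.
Hence T is bijective.
Since T is bijective, we find T⁻¹(8): we need 21x ≡ 8 − 2 ≡ 6 (mod 34). Using 21⁻¹ = 13: x ≡ 13·6 = 78 = 2·34 + 10, so x = 10.
Check: T(10) = 21·10 + 2 = 212 = 6·34 + 8 ≡ 8 (mod 34).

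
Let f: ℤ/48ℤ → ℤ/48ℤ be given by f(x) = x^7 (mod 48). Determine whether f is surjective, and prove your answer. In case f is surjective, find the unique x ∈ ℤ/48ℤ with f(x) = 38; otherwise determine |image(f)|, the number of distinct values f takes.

f(0) = 0^7 = 0.
f(6): Repeated squaring mod 48: 6^1 ≡ 6, 6^2 ≡ 6² = 36, 6^4 ≡ 36² = 1296 ≡ 0. Since 7 = 4 + 2 + 1, 6^7 ≡ 0·36·6: 0·36 = 0, then 0·6 = 0. So 6^7 ≡ 0 (mod 48).
So f(0) = f(6) = 0 while 0 ≠ 6, so f is not injective.
A non-injective map from the 48-element set ℤ/48ℤ to itself takes at most 47 distinct values, so it cannot be surjective. Therefore f is not surjective.
Since f is not surjective, we determine |image(f)|. Computing x^7 mod 48 for each x (by repeated squaring, reducing mod 48 at every step), the values f(0), f(1), …, f(47) are: 0, 1, 32, 27, 16, 29, 0, 7, 32, 9, 16, 35, 0, 37, 32, 15, 16, 17, 0, 43, 32, 45, 16, 23, 0, 25, 32, 3, 16, 5, 0, 31, 32, 33, 16, 11, 0, 13, 32, 39, 16, 41, 0, 19, 32, 21, 16, 47.
The distinct values are {0, 1, 3, 5, 7, 9, 11, 13, 15, 16, 17, 19, 21, 23, 25, 27, 29, 31, 32, 33, 35, 37, 39, 41, 43, 45, 47}; there are 27 of them.

27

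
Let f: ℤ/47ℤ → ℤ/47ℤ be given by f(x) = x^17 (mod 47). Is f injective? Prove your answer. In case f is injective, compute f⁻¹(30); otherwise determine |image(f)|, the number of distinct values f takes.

23

Since 47 is prime, the nonzero elements of ℤ/47ℤ form a cyclic group of order 46.
As gcd(17, 46) = 1, raising to the 17th power is a bijection on this group: if s^17 ≡ t^17 then (st^{−1})^17 = 1, and the only element of order dividing gcd(17, 46) = 1 is 1, so s = t.
With f(0) = 0 this makes f injective on all of ℤ/47ℤ, hence bijective (finite equal-size domain and codomain). In particular f is injective.
Since f is injective, we find the preimage of 30. The inverse of x ↦ x^17 on (ℤ/47ℤ)^× is x ↦ x^19, because 17·19 = 323 = 7·46 + 1 ≡ 1 (mod 46) and x^{46} = 1 for x ≠ 0 (Fermat). So f⁻¹(30) = 30^19 mod 47.
Repeated squaring mod 47: 30^1 ≡ 30, 30^2 ≡ 30² = 900 ≡ 7, 30^4 ≡ 7² = 49 ≡ 2, 30^8 ≡ 2² = 4, 30^16 ≡ 4² = 16. Since 19 = 16 + 2 + 1, 30^19 ≡ 16·7·30: 16·7 = 112 ≡ 18, then 18·30 = 540 ≡ 23. So 30^19 ≡ 23 (mod 47).
Hence f⁻¹(30) = 23.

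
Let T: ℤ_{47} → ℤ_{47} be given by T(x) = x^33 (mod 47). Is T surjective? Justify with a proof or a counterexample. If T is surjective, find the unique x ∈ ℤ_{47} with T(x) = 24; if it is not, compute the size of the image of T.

18

Since 47 is prime, the nonzero elements of ℤ_{47} form a cyclic group of order 46.
As gcd(33, 46) = 1, raising to the 33rd power is a bijection on this group: if s^33 ≡ t^33 then (st^{−1})^33 = 1, and the only element of order dividing gcd(33, 46) = 1 is 1, so s = t.
With T(0) = 0 this makes T injective on all of ℤ_{47}, hence bijective (finite equal-size domain and codomain). In particular T is surjective.
Since T is surjective, we find the preimage of 24. The inverse of x ↦ x^33 on (ℤ_{47})^× is x ↦ x^7, because 33·7 = 231 = 5·46 + 1 ≡ 1 (mod 46) and x^{46} = 1 for x ≠ 0 (Fermat). So T⁻¹(24) = 24^7 mod 47.
Repeated squaring mod 47: 24^1 ≡ 24, 24^2 ≡ 24² = 576 ≡ 12, 24^4 ≡ 12² = 144 ≡ 3. Since 7 = 4 + 2 + 1, 24^7 ≡ 3·12·24: 3·12 = 36, then 36·24 = 864 ≡ 18. So 24^7 ≡ 18 (mod 47).
Hence T⁻¹(24) = 18.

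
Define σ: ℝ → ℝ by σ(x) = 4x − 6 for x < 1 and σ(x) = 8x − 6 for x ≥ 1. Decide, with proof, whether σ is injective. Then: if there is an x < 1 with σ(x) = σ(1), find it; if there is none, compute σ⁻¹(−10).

Both pieces are strictly increasing (slopes 4 and 8), so each is injective on its own interval.
The left piece maps (−∞, 1) onto (−∞, −2); the right piece maps [1, ∞) onto [2, ∞).
These images are disjoint, so no value is attained by both pieces. So σ is injective.
Because the two images are disjoint, no x < 1 has σ(x) = σ(1), so we compute σ⁻¹(−10): −10 lies in (−∞, −2), so solve 4x − 6 = −10: x = (−10 + 6)/4 = −1.

-1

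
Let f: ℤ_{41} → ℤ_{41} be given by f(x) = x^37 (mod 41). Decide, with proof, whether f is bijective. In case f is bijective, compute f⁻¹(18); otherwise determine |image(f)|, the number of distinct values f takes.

10

Since 41 is prime, the nonzero elements of ℤ_{41} form a cyclic group of order 40.
As gcd(37, 40) = 1, raising to the 37th power is a bijection on this group: if u^37 ≡ v^37 then (uv^{−1})^37 = 1, and the only element of order dividing gcd(37, 40) = 1 is 1, so u = v.
With f(0) = 0 this makes f injective on all of ℤ_{41}, hence bijective (finite equal-size domain and codomain). In particular f is bijective.
Since f is bijective, we find the preimage of 18. The inverse of x ↦ x^37 on (ℤ_{41})^× is x ↦ x^13, because 37·13 = 481 = 12·40 + 1 ≡ 1 (mod 40) and x^{40} = 1 for x ≠ 0 (Fermat). So f⁻¹(18) = 18^13 mod 41.
Repeated squaring mod 41: 18^1 ≡ 18, 18^2 ≡ 18² = 324 ≡ 37, 18^4 ≡ 37² = 1369 ≡ 16, 18^8 ≡ 16² = 256 ≡ 10. Since 13 = 8 + 4 + 1, 18^13 ≡ 10·16·18: 10·16 = 160 ≡ 37, then 37·18 = 666 ≡ 10. So 18^13 ≡ 10 (mod 41).
Hence f⁻¹(18) = 10.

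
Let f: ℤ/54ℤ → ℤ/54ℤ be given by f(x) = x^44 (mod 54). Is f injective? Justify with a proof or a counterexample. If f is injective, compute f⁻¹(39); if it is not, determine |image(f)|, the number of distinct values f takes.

20

f(0) = 0^44 = 0.
f(6): Repeated squaring mod 54: 6^1 ≡ 6, 6^2 ≡ 6² = 36, 6^4 ≡ 36² = 1296 ≡ 0, 6^8 ≡ 0² = 0, 6^16 ≡ 0² = 0, 6^32 ≡ 0² = 0. Since 44 = 32 + 8 + 4, 6^44 ≡ 0·0·0: 0·0 = 0, then 0·0 = 0. So 6^44 ≡ 0 (mod 54).
So f(0) = f(6) = 0 while 0 ≠ 6, hence f is not injective.
Since f is not injective, we determine |image(f)|. Computing x^44 mod 54 for each x (by repeated squaring, reducing mod 54 at every step), the values f(0), f(1), …, f(53) are: 0, 1, 40, 27, 34, 43, 0, 31, 10, 27, 46, 49, 0, 25, 52, 27, 22, 19, 0, 37, 4, 27, 16, 7, 0, 13, 28, 27, 28, 13, 0, 7, 16, 27, 4, 37, 0, 19, 22, 27, 52, 25, 0, 49, 46, 27, 10, 31, 0, 43, 34, 27, 40, 1.
The distinct values are {0, 1, 4, 7, 10, 13, 16, 19, 22, 25, 27, 28, 31, 34, 37, 40, 43, 46, 49, 52}; there are 20 of them.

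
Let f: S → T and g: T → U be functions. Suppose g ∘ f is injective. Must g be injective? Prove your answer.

No. Take S = {1, 2, 3}, T = {1, 2, 3, 4}, U = {1, 2, 3, 4}, f(a) = a for each a ∈ S, and g(b) = 3 if b ∈ {3, 4} else g(b) = b.
Then g ∘ f = f is injective (S ⊂ T and f is the inclusion), but g(3) = g(4) = 3 with 3 ≠ 4, so g is not injective.

not injective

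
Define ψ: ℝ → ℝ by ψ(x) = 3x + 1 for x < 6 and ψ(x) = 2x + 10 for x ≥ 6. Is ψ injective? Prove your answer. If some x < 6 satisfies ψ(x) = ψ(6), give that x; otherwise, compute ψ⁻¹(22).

Both pieces are strictly increasing (slopes 3 and 2), so each is injective on its own interval.
The left piece maps (−∞, 6) onto (−∞, 19); the right piece maps [6, ∞) onto [22, ∞).
These images are disjoint, so no value is attained by both pieces. So ψ is injective.
Because the two images are disjoint, no x < 6 has ψ(x) = ψ(6), so we compute ψ⁻¹(22): 22 lies in [22, ∞), so solve 2x + 10 = 22: x = (22 − 10)/2 = 6.

6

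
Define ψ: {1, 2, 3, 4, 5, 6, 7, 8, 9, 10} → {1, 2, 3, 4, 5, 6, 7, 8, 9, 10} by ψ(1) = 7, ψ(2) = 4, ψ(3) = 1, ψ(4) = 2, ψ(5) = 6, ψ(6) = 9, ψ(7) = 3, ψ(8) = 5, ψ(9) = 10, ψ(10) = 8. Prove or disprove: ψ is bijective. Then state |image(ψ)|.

10

The values 7, 4, 1, 2, 6, 9, 3, 5, 10, 8 are a permutation of {1, 2, 3, 4, 5, 6, 7, 8, 9, 10}: each element appears exactly once.
So ψ is injective and surjective, hence bijective.
The image of ψ is {1, 2, 3, 4, 5, 6, 7, 8, 9, 10}, which has 10 elements.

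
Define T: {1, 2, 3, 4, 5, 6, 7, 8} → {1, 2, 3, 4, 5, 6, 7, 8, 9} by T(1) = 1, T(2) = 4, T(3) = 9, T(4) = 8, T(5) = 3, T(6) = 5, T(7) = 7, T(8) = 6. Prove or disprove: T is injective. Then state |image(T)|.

The values T(1), …, T(8) are 1, 4, 9, 8, 3, 5, 7, 6 — all distinct.
So T(u) = T(v) only when u = v, and T is injective.
The image of T is {1, 3, 4, 5, 6, 7, 8, 9}, which has 8 elements.

8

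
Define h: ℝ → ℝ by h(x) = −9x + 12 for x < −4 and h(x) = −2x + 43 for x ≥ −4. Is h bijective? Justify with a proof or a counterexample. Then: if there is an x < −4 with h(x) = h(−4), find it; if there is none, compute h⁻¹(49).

Both pieces are strictly decreasing (slopes −9 and −2), so each is injective on its own interval.
The left piece maps (−∞, −4) onto (48, ∞); the right piece maps [−4, ∞) onto (−∞, 51].
These images overlap. In particular h(−4) = 51 (right piece), and solving −9x + 12 = 51 on the left piece gives x = −13/3 < −4.
So h(−13/3) = h(−4) with −13/3 ≠ −4, and h is not injective, hence not bijective. This x = −13/3 is the requested value below −4.

-13/3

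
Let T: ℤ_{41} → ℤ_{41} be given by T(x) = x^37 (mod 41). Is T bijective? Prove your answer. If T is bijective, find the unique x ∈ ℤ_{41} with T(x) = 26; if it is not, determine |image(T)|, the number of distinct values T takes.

35

Since 41 is prime, the nonzero elements of ℤ_{41} form a cyclic group of order 40.
As gcd(37, 40) = 1, raising to the 37th power is a bijection on this group: if a^37 ≡ b^37 then (ab^{−1})^37 = 1, and the only element of order dividing gcd(37, 40) = 1 is 1, so a = b.
With T(0) = 0 this makes T injective on all of ℤ_{41}, hence bijective (finite equal-size domain and codomain). In particular T is bijective.
Since T is bijective, we find the preimage of 26. The inverse of x ↦ x^37 on (ℤ_{41})^× is x ↦ x^13, because 37·13 = 481 = 12·40 + 1 ≡ 1 (mod 40) and x^{40} = 1 for x ≠ 0 (Fermat). So T⁻¹(26) = 26^13 mod 41.
Repeated squaring mod 41: 26^1 ≡ 26, 26^2 ≡ 26² = 676 ≡ 20, 26^4 ≡ 20² = 400 ≡ 31, 26^8 ≡ 31² = 961 ≡ 18. Since 13 = 8 + 4 + 1, 26^13 ≡ 18·31·26: 18·31 = 558 ≡ 25, then 25·26 = 650 ≡ 35. So 26^13 ≡ 35 (mod 41).
Hence T⁻¹(26) = 35.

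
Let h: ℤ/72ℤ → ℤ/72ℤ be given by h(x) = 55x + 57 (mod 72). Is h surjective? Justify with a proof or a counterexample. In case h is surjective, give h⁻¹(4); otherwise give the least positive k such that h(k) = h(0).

37

Recall that h is surjective if every y in the codomain equals h(x) for some x in the domain.
Since gcd(55, 72) = 1, 55 is invertible modulo 72. Euclid's algorithm: 72 = 1·55 + 17, 55 = 3·17 + 4, 17 = 4·4 + 1; back-substituting gives 1 = 55·55 − 42·72, so 55⁻¹ ≡ 55 (mod 72).
For any y ∈ ℤ/72ℤ, x = 55(y − 57) mod 72 satisfies h(x) = 55·55(y − 57) + 57 ≡ y (since 55·55 ≡ 1 mod 72). So every y has a preimage.
Hence h is surjective.
Since h is surjective, we compute h⁻¹(4): solve 55x + 57 ≡ 4 (mod 72), i.e. 55x ≡ 19 (mod 72).
Multiplying by 55⁻¹ = 55 gives x ≡ 55·19 = 1045 = 14·72 + 37 ≡ 37 (mod 72).
Check: h(37) = 55·37 + 57 = 2092 = 29·72 + 4 ≡ 4 (mod 72).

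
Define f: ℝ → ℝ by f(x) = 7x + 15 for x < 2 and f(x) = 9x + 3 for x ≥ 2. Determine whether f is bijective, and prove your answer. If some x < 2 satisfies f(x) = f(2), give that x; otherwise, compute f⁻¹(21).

Both pieces are strictly increasing (slopes 7 and 9), so each is injective on its own interval.
The left piece maps (−∞, 2) onto (−∞, 29); the right piece maps [2, ∞) onto [21, ∞).
These images overlap. In particular f(2) = 21 (right piece), and solving 7x + 15 = 21 on the left piece gives x = 6/7 < 2.
So f(6/7) = f(2) with 6/7 ≠ 2, and f is not injective, hence not bijective. This x = 6/7 is the requested value below 2.

6/7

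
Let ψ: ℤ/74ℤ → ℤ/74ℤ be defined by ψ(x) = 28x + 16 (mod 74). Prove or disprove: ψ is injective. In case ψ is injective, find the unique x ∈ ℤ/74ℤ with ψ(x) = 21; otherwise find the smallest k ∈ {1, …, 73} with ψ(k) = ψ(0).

37

We have gcd(28, 74) = 2 > 1. Taking s = 0 and t = 37: ψ(0) = 16 and ψ(37) = 28·37 + 16 = 1052 ≡ 16 (mod 74).
So ψ(0) = ψ(37) while 0 ≠ 37, therefore ψ is not injective.
Since ψ is not injective, we find the least positive k with ψ(k) = ψ(0): this means 28k ≡ 0 (mod 74), i.e. 74 ∣ 28k. Since gcd(28, 74) = 2, dividing through by 2 this holds exactly when 37 ∣ 14k, and as gcd(14, 37) = 1, exactly when 37 ∣ k.
The smallest positive such k is 37.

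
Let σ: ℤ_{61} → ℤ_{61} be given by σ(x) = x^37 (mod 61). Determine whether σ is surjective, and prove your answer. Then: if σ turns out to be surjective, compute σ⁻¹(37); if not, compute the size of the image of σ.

38

Since 61 is prime, the nonzero elements of ℤ_{61} form a cyclic group of order 60.
As gcd(37, 60) = 1, raising to the 37th power is a bijection on this group: if x_1^37 ≡ x_2^37 then (x_1x_2^{−1})^37 = 1, and the only element of order dividing gcd(37, 60) = 1 is 1, so x_1 = x_2.
With σ(0) = 0 this makes σ injective on all of ℤ_{61}, hence bijective (finite equal-size domain and codomain). In particular σ is surjective.
Since σ is surjective, we find the preimage of 37. The inverse of x ↦ x^37 on (ℤ_{61})^× is x ↦ x^13, because 37·13 = 481 = 8·60 + 1 ≡ 1 (mod 60) and x^{60} = 1 for x ≠ 0 (Fermat). So σ⁻¹(37) = 37^13 mod 61.
Repeated squaring mod 61: 37^1 ≡ 37, 37^2 ≡ 37² = 1369 ≡ 27, 37^4 ≡ 27² = 729 ≡ 58, 37^8 ≡ 58² = 3364 ≡ 9. Since 13 = 8 + 4 + 1, 37^13 ≡ 9·58·37: 9·58 = 522 ≡ 34, then 34·37 = 1258 ≡ 38. So 37^13 ≡ 38 (mod 61).
Hence σ⁻¹(37) = 38.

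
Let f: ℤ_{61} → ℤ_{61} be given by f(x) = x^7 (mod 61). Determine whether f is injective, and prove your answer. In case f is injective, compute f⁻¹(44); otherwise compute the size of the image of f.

Since 61 is prime, the nonzero elements of ℤ_{61} form a cyclic group of order 60.
As gcd(7, 60) = 1, raising to the 7th power is a bijection on this group: if a^7 ≡ b^7 then (ab^{−1})^7 = 1, and the only element of order dividing gcd(7, 60) = 1 is 1, so a = b.
With f(0) = 0 this makes f injective on all of ℤ_{61}, hence bijective (finite equal-size domain and codomain). In particular f is injective.
Since f is injective, we find the preimage of 44. The inverse of x ↦ x^7 on (ℤ_{61})^× is x ↦ x^43, because 7·43 = 301 = 5·60 + 1 ≡ 1 (mod 60) and x^{60} = 1 for x ≠ 0 (Fermat). So f⁻¹(44) = 44^43 mod 61.
Repeated squaring mod 61: 44^1 ≡ 44, 44^2 ≡ 44² = 1936 ≡ 45, 44^4 ≡ 45² = 2025 ≡ 12, 44^8 ≡ 12² = 144 ≡ 22, 44^16 ≡ 22² = 484 ≡ 57, 44^32 ≡ 57² = 3249 ≡ 16. Since 43 = 32 + 8 + 2 + 1, 44^43 ≡ 16·22·45·44: 16·22 = 352 ≡ 47, then 47·45 = 2115 ≡ 41, then 41·44 = 1804 ≡ 35. So 44^43 ≡ 35 (mod 61).
Hence f⁻¹(44) = 35.

35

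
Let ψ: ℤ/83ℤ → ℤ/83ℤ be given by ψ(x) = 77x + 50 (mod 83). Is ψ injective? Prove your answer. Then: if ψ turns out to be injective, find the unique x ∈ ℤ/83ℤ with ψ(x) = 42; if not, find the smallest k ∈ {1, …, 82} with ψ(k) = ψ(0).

29

Recall: injectivity means: for all a, b in the domain, ψ(a) = ψ(b) implies a = b.
Suppose ψ(a) = ψ(b) in ℤ/83ℤ. Then 77a + 50 ≡ 77b + 50 (mod 83), therefore 77(a − b) ≡ 0 (mod 83).
Since gcd(77, 83) = 1, 77 is invertible modulo 83, so a − b ≡ 0 (mod 83), i.e. a = b.
Thus ψ is injective.
We now compute 77⁻¹ mod 83 explicitly. Euclid's algorithm: 83 = 1·77 + 6, 77 = 12·6 + 5, 6 = 1·5 + 1; back-substituting gives 1 = 69·77 − 64·83, so 77⁻¹ ≡ 69 (mod 83).
Since ψ is injective, we compute ψ⁻¹(42): solve 77x + 50 ≡ 42 (mod 83), i.e. 77x ≡ 75 (mod 83).
Multiplying by 77⁻¹ = 69 gives x ≡ 69·75 = 5175 = 62·83 + 29 ≡ 29 (mod 83).
Check: ψ(29) = 77·29 + 50 = 2283 = 27·83 + 42 ≡ 42 (mod 83).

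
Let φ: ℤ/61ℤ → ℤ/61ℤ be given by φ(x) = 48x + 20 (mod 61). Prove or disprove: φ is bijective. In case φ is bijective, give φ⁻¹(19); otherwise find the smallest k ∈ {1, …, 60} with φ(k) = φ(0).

If φ(x_1) = φ(x_2), then 48x_1 ≡ 48x_2 (mod 61). Because gcd(48, 61) = 1, we may cancel 48 to get x_1 ≡ x_2 (mod 61).
We now compute 48⁻¹ mod 61 explicitly. Euclid's algorithm: 61 = 1·48 + 13, 48 = 3·13 + 9, 13 = 1·9 + 4, 9 = 2·4 + 1; back-substituting gives 1 = 14·48 − 11·61, so 48⁻¹ ≡ 14 (mod 61).
Then y ↦ 14(y − 20) is a two-sided inverse to φ, so every y ∈ ℤ/61ℤ has a preimage.
Thus φ is bijective.
Since φ is bijective, we find φ⁻¹(19): we need 48x ≡ 19 − 20 ≡ 60 (mod 61). Using 48⁻¹ = 14: x ≡ 14·60 = 840 = 13·61 + 47, so x = 47.
Check: φ(47) = 48·47 + 20 = 2276 = 37·61 + 19 ≡ 19 (mod 61).

47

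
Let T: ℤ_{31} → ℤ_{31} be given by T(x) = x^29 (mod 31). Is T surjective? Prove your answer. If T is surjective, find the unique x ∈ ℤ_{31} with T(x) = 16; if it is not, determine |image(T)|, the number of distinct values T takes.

Since 31 is prime, the nonzero elements of ℤ_{31} form a cyclic group of order 30.
As gcd(29, 30) = 1, raising to the 29th power is a bijection on this group: if a^29 ≡ b^29 then (ab^{−1})^29 = 1, and the only element of order dividing gcd(29, 30) = 1 is 1, so a = b.
With T(0) = 0 this makes T injective on all of ℤ_{31}, hence bijective (finite equal-size domain and codomain). In particular T is surjective.
Since T is surjective, we find the preimage of 16. The inverse of x ↦ x^29 on (ℤ_{31})^× is x ↦ x^29, because 29·29 = 841 = 28·30 + 1 ≡ 1 (mod 30) and x^{30} = 1 for x ≠ 0 (Fermat). So T⁻¹(16) = 16^29 mod 31.
Repeated squaring mod 31: 16^1 ≡ 16, 16^2 ≡ 16² = 256 ≡ 8, 16^4 ≡ 8² = 64 ≡ 2, 16^8 ≡ 2² = 4, 16^16 ≡ 4² = 16. Since 29 = 16 + 8 + 4 + 1, 16^29 ≡ 16·4·2·16: 16·4 = 64 ≡ 2, then 2·2 = 4, then 4·16 = 64 ≡ 2. So 16^29 ≡ 2 (mod 31).
Hence T⁻¹(16) = 2.

2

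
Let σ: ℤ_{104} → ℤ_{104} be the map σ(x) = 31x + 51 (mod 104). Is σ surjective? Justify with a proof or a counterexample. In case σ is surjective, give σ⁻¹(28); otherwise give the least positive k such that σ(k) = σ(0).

63

Since gcd(31, 104) = 1, 31 is invertible modulo 104. Euclid's algorithm: 104 = 3·31 + 11, 31 = 2·11 + 9, 11 = 1·9 + 2, 9 = 4·2 + 1; back-substituting gives 1 = 47·31 − 14·104, so 31⁻¹ ≡ 47 (mod 104).
Then y ↦ 47(y − 51) is a two-sided inverse to σ, so every y ∈ ℤ_{104} has a preimage.
Thus σ is surjective.
Since σ is surjective, we find σ⁻¹(28): we need 31x ≡ 28 − 51 ≡ 81 (mod 104). Using 31⁻¹ = 47: x ≡ 47·81 = 3807 = 36·104 + 63, so x = 63.
Check: σ(63) = 31·63 + 51 = 2004 = 19·104 + 28 ≡ 28 (mod 104).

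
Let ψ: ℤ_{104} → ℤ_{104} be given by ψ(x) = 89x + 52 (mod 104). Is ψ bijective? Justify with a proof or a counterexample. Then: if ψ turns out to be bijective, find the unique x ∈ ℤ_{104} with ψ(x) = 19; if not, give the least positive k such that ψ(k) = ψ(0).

23

Recall that ψ is injective when ψ(a) = ψ(b) forces a = b.
If ψ(a) = ψ(b), then 89a ≡ 89b (mod 104). Because gcd(89, 104) = 1, we may cancel 89 to get a ≡ b (mod 104).
We now compute 89⁻¹ mod 104 explicitly. Euclid's algorithm: 104 = 1·89 + 15, 89 = 5·15 + 14, 15 = 1·14 + 1; back-substituting gives 1 = 97·89 − 83·104, so 89⁻¹ ≡ 97 (mod 104).
Then y ↦ 97(y − 52) is a two-sided inverse to ψ, so every y ∈ ℤ_{104} has a preimage.
Therefore ψ is bijective.
Since ψ is bijective, we find ψ⁻¹(19): we need 89x ≡ 19 − 52 ≡ 71 (mod 104). Using 89⁻¹ = 97: x ≡ 97·71 = 6887 = 66·104 + 23, so x = 23.
Check: ψ(23) = 89·23 + 52 = 2099 = 20·104 + 19 ≡ 19 (mod 104).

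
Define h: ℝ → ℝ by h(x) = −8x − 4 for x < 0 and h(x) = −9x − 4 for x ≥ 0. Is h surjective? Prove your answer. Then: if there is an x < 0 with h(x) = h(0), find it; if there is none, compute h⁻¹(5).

Both pieces are strictly decreasing (slopes −8 and −9), so each is injective on its own interval.
The left piece maps (−∞, 0) onto (−4, ∞); the right piece maps [0, ∞) onto (−∞, −4].
These images together cover ℝ, so h is surjective.
Because the two images are disjoint, no x < 0 has h(x) = h(0), so we compute h⁻¹(5): 5 lies in (−4, ∞), so solve −8x − 4 = 5: x = (5 + 4)/(−8) = −9/8.

-9/8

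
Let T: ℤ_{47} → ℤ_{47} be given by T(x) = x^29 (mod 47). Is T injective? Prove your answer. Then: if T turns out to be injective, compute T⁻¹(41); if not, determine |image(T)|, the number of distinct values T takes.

Since 47 is prime, the nonzero elements of ℤ_{47} form a cyclic group of order 46.
As gcd(29, 46) = 1, raising to the 29th power is a bijection on this group: if u^29 ≡ v^29 then (uv^{−1})^29 = 1, and the only element of order dividing gcd(29, 46) = 1 is 1, so u = v.
With T(0) = 0 this makes T injective on all of ℤ_{47}, hence bijective (finite equal-size domain and codomain). In particular T is injective.
Since T is injective, we find the preimage of 41. The inverse of x ↦ x^29 on (ℤ_{47})^× is x ↦ x^27, because 29·27 = 783 = 17·46 + 1 ≡ 1 (mod 46) and x^{46} = 1 for x ≠ 0 (Fermat). So T⁻¹(41) = 41^27 mod 47.
Repeated squaring mod 47: 41^1 ≡ 41, 41^2 ≡ 41² = 1681 ≡ 36, 41^4 ≡ 36² = 1296 ≡ 27, 41^8 ≡ 27² = 729 ≡ 24, 41^16 ≡ 24² = 576 ≡ 12. Since 27 = 16 + 8 + 2 + 1, 41^27 ≡ 12·24·36·41: 12·24 = 288 ≡ 6, then 6·36 = 216 ≡ 28, then 28·41 = 1148 ≡ 20. So 41^27 ≡ 20 (mod 47).
Hence T⁻¹(41) = 20.

20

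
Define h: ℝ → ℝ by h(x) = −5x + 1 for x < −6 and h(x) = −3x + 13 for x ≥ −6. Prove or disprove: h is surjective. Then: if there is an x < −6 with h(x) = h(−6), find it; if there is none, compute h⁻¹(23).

-10/3

Both pieces are strictly decreasing (slopes −5 and −3), so each is injective on its own interval.
The left piece maps (−∞, −6) onto (31, ∞); the right piece maps [−6, ∞) onto (−∞, 31].
These images together cover ℝ, so h is surjective.
Because the two images are disjoint, no x < −6 has h(x) = h(−6), so we compute h⁻¹(23): 23 lies in (−∞, 31], so solve −3x + 13 = 23: x = (23 − 13)/(−3) = −10/3.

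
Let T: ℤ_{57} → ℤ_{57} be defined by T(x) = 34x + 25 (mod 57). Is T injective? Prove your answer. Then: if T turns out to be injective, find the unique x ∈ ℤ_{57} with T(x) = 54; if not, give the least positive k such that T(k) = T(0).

26

Recall that T is injective when T(s) = T(t) forces s = t.
Suppose T(s) = T(t) in ℤ_{57}. Then 34s + 25 ≡ 34t + 25 (mod 57), thus 34(s − t) ≡ 0 (mod 57).
Since gcd(34, 57) = 1, 34 is invertible modulo 57, therefore s − t ≡ 0 (mod 57), i.e. s = t.
Therefore T is injective.
We now compute 34⁻¹ mod 57 explicitly. Euclid's algorithm: 57 = 1·34 + 23, 34 = 1·23 + 11, 23 = 2·11 + 1; back-substituting gives 1 = 52·34 − 31·57, so 34⁻¹ ≡ 52 (mod 57).
Since T is injective, we find T⁻¹(54): we need 34x ≡ 54 − 25 ≡ 29 (mod 57). Using 34⁻¹ = 52: x ≡ 52·29 = 1508 = 26·57 + 26, so x = 26.
Check: T(26) = 34·26 + 25 = 909 = 15·57 + 54 ≡ 54 (mod 57).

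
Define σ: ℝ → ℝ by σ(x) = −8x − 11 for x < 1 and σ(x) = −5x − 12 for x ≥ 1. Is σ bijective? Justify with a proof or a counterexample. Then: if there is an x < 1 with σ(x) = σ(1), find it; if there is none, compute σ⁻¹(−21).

Both pieces are strictly decreasing (slopes −8 and −5), so each is injective on its own interval.
The left piece maps (−∞, 1) onto (−19, ∞); the right piece maps [1, ∞) onto (−∞, −17].
These images overlap. In particular σ(1) = −17 (right piece), and solving −8x − 11 = −17 on the left piece gives x = 3/4 < 1.
So σ(3/4) = σ(1) with 3/4 ≠ 1, and σ is not injective, hence not bijective. This x = 3/4 is the requested value below 1.

3/4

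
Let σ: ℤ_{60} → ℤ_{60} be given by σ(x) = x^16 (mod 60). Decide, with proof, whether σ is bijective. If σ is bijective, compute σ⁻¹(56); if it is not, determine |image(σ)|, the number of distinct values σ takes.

8

σ(2): Repeated squaring mod 60: 2^1 ≡ 2, 2^2 ≡ 2² = 4, 2^4 ≡ 4² = 16, 2^8 ≡ 16² = 256 ≡ 16, 2^16 ≡ 16² = 256 ≡ 16. So 2^16 ≡ 16 (mod 60).
σ(4): Repeated squaring mod 60: 4^1 ≡ 4, 4^2 ≡ 4² = 16, 4^4 ≡ 16² = 256 ≡ 16, 4^8 ≡ 16² = 256 ≡ 16, 4^16 ≡ 16² = 256 ≡ 16. So 4^16 ≡ 16 (mod 60).
So σ(2) = σ(4) = 16 while 2 ≠ 4, so σ is not injective, hence not bijective.
Since σ is not bijective, we determine |image(σ)|. Computing x^16 mod 60 for each x (by repeated squaring, reducing mod 60 at every step), the values σ(0), σ(1), …, σ(59) are: 0, 1, 16, 21, 16, 25, 36, 1, 16, 21, 40, 1, 36, 1, 16, 45, 16, 1, 36, 1, 40, 21, 16, 1, 36, 25, 16, 21, 16, 1, 0, 1, 16, 21, 16, 25, 36, 1, 16, 21, 40, 1, 36, 1, 16, 45, 16, 1, 36, 1, 40, 21, 16, 1, 36, 25, 16, 21, 16, 1.
The distinct values are {0, 1, 16, 21, 25, 36, 40, 45}; there are 8 of them.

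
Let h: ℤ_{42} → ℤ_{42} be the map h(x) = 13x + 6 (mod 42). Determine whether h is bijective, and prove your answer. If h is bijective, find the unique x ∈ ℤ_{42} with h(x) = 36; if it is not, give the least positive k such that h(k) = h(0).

12

Recall: h is injective if h(u) = h(v) implies u = v.
Suppose h(u) = h(v) in ℤ_{42}. Then 13u + 6 ≡ 13v + 6 (mod 42), thus 13(u − v) ≡ 0 (mod 42).
Since gcd(13, 42) = 1, 13 is invertible modulo 42, hence u − v ≡ 0 (mod 42), i.e. u = v.
We now compute 13⁻¹ mod 42 explicitly. Euclid's algorithm: 42 = 3·13 + 3, 13 = 4·3 + 1; back-substituting gives 1 = 13·13 − 4·42, so 13⁻¹ ≡ 13 (mod 42).
For any y ∈ ℤ_{42}, x = 13(y − 6) mod 42 satisfies h(x) = 13·13(y − 6) + 6 ≡ y (since 13·13 ≡ 1 mod 42). So every y has a preimage.
So h is bijective.
Since h is bijective, we compute h⁻¹(36): solve 13x + 6 ≡ 36 (mod 42), i.e. 13x ≡ 30 (mod 42).
Multiplying by 13⁻¹ = 13 gives x ≡ 13·30 = 390 = 9·42 + 12 ≡ 12 (mod 42).
Check: h(12) = 13·12 + 6 = 162 = 3·42 + 36 ≡ 36 (mod 42).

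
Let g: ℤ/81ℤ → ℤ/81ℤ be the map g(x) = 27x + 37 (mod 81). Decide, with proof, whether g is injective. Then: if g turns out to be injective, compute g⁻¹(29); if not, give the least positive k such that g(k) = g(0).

We have gcd(27, 81) = 27 > 1. Taking a = 0 and b = 3: g(0) = 37 and g(3) = 27·3 + 37 = 118 ≡ 37 (mod 81).
So g(0) = g(3) while 0 ≠ 3, therefore g is not injective.
Since g is not injective, we find the least positive k with g(k) = g(0): this means 27k ≡ 0 (mod 81), i.e. 81 ∣ 27k. Since gcd(27, 81) = 27, dividing through by 27 this holds exactly when 3 ∣ k.
The smallest positive such k is 3.

3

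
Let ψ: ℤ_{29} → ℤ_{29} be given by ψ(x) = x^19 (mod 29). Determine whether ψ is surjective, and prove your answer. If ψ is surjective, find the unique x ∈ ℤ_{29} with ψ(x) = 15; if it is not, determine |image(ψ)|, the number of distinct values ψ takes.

Since 29 is prime, the nonzero elements of ℤ_{29} form a cyclic group of order 28.
As gcd(19, 28) = 1, raising to the 19th power is a bijection on this group: if s^19 ≡ t^19 then (st^{−1})^19 = 1, and the only element of order dividing gcd(19, 28) = 1 is 1, so s = t.
With ψ(0) = 0 this makes ψ injective on all of ℤ_{29}, hence bijective (finite equal-size domain and codomain). In particular ψ is surjective.
Since ψ is surjective, we find the preimage of 15. The inverse of x ↦ x^19 on (ℤ_{29})^× is x ↦ x^3, because 19·3 = 57 = 2·28 + 1 ≡ 1 (mod 28) and x^{28} = 1 for x ≠ 0 (Fermat). So ψ⁻¹(15) = 15^3 mod 29.
Repeated squaring mod 29: 15^1 ≡ 15, 15^2 ≡ 15² = 225 ≡ 22. Since 3 = 2 + 1, 15^3 ≡ 22·15: 22·15 = 330 ≡ 11. So 15^3 ≡ 11 (mod 29).
Hence ψ⁻¹(15) = 11.

11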